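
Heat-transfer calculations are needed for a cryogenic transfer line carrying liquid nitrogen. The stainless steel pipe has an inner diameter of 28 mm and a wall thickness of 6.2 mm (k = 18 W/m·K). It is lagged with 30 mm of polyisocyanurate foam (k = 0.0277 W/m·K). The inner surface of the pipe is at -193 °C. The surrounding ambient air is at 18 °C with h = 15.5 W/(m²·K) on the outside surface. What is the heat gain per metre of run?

q′ ≈ 38.8 W/m

Cylindrical conduction, so R = ln(r₂/r₁)/(2πkL) per layer, in series:
R_stainless steel pipe wall = ln(20.2/14)/(2π×18×1) = 0.003242 K/W
R_polyisocyanurate foam = ln(50.2/20.2)/(2π×0.0277×1) = 5.23 K/W
R_outer film = 1/(h_o·2πr_oL) = 1/(15.5×2π×0.0502×1) = 0.2045 K/W
R_total = 5.438 K/W
Q = ΔT/R_total = 211/5.438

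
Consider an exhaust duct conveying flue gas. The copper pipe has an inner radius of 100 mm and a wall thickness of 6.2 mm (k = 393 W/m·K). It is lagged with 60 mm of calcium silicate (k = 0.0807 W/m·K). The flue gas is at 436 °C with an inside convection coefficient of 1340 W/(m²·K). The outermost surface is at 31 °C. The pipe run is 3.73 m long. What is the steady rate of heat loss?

Radial resistances (cylindrical: R_cond = ln(r_o/r_i)/(2πkL), R_conv = 1/(h·2πrL)):
R_inner film = 1/(h_i·2πr₁L) = 1/(1340×2π×0.1×3.73) = 3.184×10^-4 K/W
R_copper pipe wall = ln(106.2/100)/(2π×393×3.73) = 6.531×10^-6 K/W
R_calcium silicate = ln(166.2/106.2)/(2π×0.0807×3.73) = 0.2368 K/W
R_total = 0.2371 K/W
Q = ΔT/R_total = 405/0.2371

Q ≈ 1710 W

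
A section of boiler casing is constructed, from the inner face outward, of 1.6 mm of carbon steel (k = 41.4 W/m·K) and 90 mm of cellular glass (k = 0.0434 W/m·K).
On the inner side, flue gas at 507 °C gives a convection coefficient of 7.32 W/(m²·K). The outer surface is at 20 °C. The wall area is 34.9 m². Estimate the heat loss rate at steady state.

Series thermal resistances:
R_inner film = 1/(h_i·A) = 1/(7.32×34.9) = 0.003914 K/W
R_carbon steel = L/(kA) = 0.0016/(41.4×34.9) = 1.107×10^-6 K/W
R_cellular glass = L/(kA) = 0.09/(0.0434×34.9) = 0.05942 K/W
R_total = 0.06333 K/W
Q = ΔT / R_total = 487 / 0.06333

Q ≈ 7690 W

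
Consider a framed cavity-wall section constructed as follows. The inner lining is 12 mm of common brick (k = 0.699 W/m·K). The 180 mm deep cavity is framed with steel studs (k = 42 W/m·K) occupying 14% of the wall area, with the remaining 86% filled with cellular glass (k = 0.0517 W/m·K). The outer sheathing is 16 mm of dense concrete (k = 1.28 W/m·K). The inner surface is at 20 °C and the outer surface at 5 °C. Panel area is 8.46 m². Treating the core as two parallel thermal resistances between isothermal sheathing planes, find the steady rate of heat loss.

Q ≈ 2110 W

Sheathing layers in series; stud and cavity paths in parallel between them.
R_inner = 0.012/(0.699×8.46) = 0.002029 K/W
R_stud  = 0.18/(42×0.14×8.46) = 0.003618 K/W
R_cav   = 0.18/(0.0517×0.86×8.46) = 0.4785 K/W
1/R_core = 1/R_stud + 1/R_cav → R_core = 0.003591 K/W
R_outer = 0.016/(1.28×8.46) = 0.001478 K/W
R_total = 0.007098 K/W
Q = ΔT/R_total = 15/0.007098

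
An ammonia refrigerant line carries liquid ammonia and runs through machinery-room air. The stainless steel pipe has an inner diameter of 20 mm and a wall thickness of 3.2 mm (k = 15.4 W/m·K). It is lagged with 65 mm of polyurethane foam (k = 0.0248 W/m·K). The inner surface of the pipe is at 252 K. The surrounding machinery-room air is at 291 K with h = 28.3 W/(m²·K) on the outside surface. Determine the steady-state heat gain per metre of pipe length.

q′ ≈ 3.39 W/m

For a radial system each layer contributes R = ln(r_out/r_in)/(2πkL); films add R = 1/(hA).
R_stainless steel pipe wall = ln(13.2/10)/(2π×15.4×1) = 0.002869 K/W
R_polyurethane foam = ln(78.2/13.2)/(2π×0.0248×1) = 11.42 K/W
R_outer film = 1/(h_o·2πr_oL) = 1/(28.3×2π×0.0782×1) = 0.07192 K/W
R_total = 11.49 K/W
Q = ΔT/R_total = 39/11.49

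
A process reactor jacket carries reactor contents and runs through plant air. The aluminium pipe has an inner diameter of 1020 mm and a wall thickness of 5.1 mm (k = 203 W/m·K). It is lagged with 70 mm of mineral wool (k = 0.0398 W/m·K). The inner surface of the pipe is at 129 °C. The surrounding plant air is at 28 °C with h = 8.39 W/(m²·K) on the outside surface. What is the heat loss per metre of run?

q′ ≈ 186 W/m

For a radial system each layer contributes R = ln(r_out/r_in)/(2πkL); films add R = 1/(hA).
R_aluminium pipe wall = ln(515.1/510)/(2π×203×1) = 7.801×10^-6 K/W
R_mineral wool = ln(585.1/515.1)/(2π×0.0398×1) = 0.5095 K/W
R_outer film = 1/(h_o·2πr_oL) = 1/(8.39×2π×0.5851×1) = 0.03242 K/W
R_total = 0.542 K/W
Q = ΔT/R_total = 101/0.542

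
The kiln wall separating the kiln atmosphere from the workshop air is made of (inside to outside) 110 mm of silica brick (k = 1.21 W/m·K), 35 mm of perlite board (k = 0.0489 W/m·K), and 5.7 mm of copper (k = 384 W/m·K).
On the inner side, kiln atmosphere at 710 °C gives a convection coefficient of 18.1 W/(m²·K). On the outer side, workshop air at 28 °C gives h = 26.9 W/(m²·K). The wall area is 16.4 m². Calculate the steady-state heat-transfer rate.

Q ≈ 12400 W

Series thermal resistances:
R_inner film = 1/(h_i·A) = 1/(18.1×16.4) = 0.003369 K/W
R_silica brick = L/(kA) = 0.11/(1.21×16.4) = 0.005543 K/W
R_perlite board = L/(kA) = 0.035/(0.0489×16.4) = 0.04364 K/W
R_copper = L/(kA) = 0.0057/(384×16.4) = 9.051×10^-7 K/W
R_outer film = 1/(h_o·A) = 1/(26.9×16.4) = 0.002267 K/W
R_total = 0.05482 K/W
Q = ΔT / R_total = 682 / 0.05482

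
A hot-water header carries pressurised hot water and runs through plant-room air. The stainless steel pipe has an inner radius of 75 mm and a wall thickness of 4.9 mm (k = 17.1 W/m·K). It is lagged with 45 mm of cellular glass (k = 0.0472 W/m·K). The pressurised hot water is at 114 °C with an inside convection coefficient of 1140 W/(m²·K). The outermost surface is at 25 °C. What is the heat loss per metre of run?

Radial resistances (cylindrical: R_cond = ln(r_o/r_i)/(2πkL), R_conv = 1/(h·2πrL)):
R_inner film = 1/(h_i·2πr₁L) = 1/(1140×2π×0.075×1) = 0.001861 K/W
R_stainless steel pipe wall = ln(79.9/75)/(2π×17.1×1) = 5.89×10^-4 K/W
R_cellular glass = ln(124.9/79.9)/(2π×0.0472×1) = 1.506 K/W
R_total = 1.509 K/W
Q = ΔT/R_total = 89/1.509

q′ ≈ 59 W/m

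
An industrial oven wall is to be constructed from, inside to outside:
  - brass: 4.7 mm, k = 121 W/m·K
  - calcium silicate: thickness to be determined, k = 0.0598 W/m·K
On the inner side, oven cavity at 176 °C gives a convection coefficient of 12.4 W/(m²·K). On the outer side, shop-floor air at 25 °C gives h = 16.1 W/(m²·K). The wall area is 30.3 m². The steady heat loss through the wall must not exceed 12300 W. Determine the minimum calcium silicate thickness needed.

L ≈ 13.7 mm

Model the wall as resistances in series:
R_inner film = 1/(h_i·A) = 1/(12.4×30.3) = 0.002662 K/W
R_brass = L/(kA) = 0.0047/(121×30.3) = 1.282×10^-6 K/W
R_outer film = 1/(h_o·A) = 1/(16.1×30.3) = 0.00205 K/W
Sum of the known resistances R_other = 0.004713 K/W
Required total resistance R_tot = ΔT/Q_allow = 151/12300 = 0.01228 K/W
R_calcium silicate = R_tot − R_other = 0.007564 K/W
L = R·k·A = 0.007564×0.0598×30.3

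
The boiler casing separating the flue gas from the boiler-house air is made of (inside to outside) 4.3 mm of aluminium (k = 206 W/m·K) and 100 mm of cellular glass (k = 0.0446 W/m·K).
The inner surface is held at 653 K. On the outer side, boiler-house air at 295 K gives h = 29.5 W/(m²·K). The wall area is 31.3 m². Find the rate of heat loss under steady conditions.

Q ≈ 4920 W

Series thermal resistances:
R_aluminium = L/(kA) = 0.0043/(206×31.3) = 6.669×10^-7 K/W
R_cellular glass = L/(kA) = 0.1/(0.0446×31.3) = 0.07163 K/W
R_outer film = 1/(h_o·A) = 1/(29.5×31.3) = 0.001083 K/W
R_total = 0.07272 K/W
Q = ΔT / R_total = 358 / 0.07272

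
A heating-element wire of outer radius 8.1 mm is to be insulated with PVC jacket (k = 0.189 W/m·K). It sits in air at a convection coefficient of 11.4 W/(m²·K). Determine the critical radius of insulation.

r_cr ≈ 16.6 mm

For a cylinder r_cr = k/h = 0.189/11.4
r_cr = 16.6 mm; since the bare radius (8.1 mm) is below r_cr, adding a thin layer of insulation will *increase* heat loss.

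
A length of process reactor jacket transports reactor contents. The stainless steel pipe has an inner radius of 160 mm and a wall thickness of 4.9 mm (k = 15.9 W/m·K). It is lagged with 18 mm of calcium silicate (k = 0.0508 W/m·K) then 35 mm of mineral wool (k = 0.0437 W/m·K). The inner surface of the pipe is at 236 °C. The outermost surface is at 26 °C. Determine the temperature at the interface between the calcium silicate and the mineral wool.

T ≈ 165 °C

Radial resistances (cylindrical: R_cond = ln(r_o/r_i)/(2πkL), R_conv = 1/(h·2πrL)):
R_stainless steel pipe wall = ln(164.9/160)/(2π×15.9×1) = 3.019×10^-4 K/W
R_calcium silicate = ln(182.9/164.9)/(2π×0.0508×1) = 0.3246 K/W
R_mineral wool = ln(217.9/182.9)/(2π×0.0437×1) = 0.6377 K/W
R_total = 0.9626 K/W
Q = ΔT/R_total = 210/0.9626
Q = 218 W/m
T_interface = T_inner − Q·ΣR(inner→interface) = 236 − 218×0.3249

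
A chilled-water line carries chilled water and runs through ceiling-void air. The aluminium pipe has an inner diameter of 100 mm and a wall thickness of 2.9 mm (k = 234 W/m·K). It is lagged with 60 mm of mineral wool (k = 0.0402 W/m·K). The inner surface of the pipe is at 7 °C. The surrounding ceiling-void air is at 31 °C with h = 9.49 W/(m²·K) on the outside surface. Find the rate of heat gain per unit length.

q′ ≈ 7.62 W/m

Treating each annulus and film as a series resistance:
R_aluminium pipe wall = ln(52.9/50)/(2π×234×1) = 3.835×10^-5 K/W
R_mineral wool = ln(112.9/52.9)/(2π×0.0402×1) = 3.001 K/W
R_outer film = 1/(h_o·2πr_oL) = 1/(9.49×2π×0.1129×1) = 0.1485 K/W
R_total = 3.15 K/W
Q = ΔT/R_total = 24/3.15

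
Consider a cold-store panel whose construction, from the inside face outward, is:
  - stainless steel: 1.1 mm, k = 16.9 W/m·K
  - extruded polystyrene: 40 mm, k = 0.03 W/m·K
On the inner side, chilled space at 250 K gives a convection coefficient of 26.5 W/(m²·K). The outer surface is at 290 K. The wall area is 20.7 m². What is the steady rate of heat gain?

Using the resistance-network approach (series):
R_inner film = 1/(h_i·A) = 1/(26.5×20.7) = 0.001823 K/W
R_stainless steel = L/(kA) = 0.0011/(16.9×20.7) = 3.144×10^-6 K/W
R_extruded polystyrene = L/(kA) = 0.04/(0.03×20.7) = 0.06441 K/W
R_total = 0.06624 K/W
Q = ΔT / R_total = 40 / 0.06624

Q ≈ 604 W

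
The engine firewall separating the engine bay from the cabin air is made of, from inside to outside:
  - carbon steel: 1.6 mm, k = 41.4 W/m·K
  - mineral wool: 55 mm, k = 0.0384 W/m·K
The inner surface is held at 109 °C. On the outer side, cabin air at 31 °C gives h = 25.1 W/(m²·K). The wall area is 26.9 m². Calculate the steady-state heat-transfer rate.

Model the wall as resistances in series:
R_carbon steel = L/(kA) = 0.0016/(41.4×26.9) = 1.437×10^-6 K/W
R_mineral wool = L/(kA) = 0.055/(0.0384×26.9) = 0.05325 K/W
R_outer film = 1/(h_o·A) = 1/(25.1×26.9) = 0.001481 K/W
R_total = 0.05473 K/W
Q = ΔT / R_total = 78 / 0.05473

Q ≈ 1430 W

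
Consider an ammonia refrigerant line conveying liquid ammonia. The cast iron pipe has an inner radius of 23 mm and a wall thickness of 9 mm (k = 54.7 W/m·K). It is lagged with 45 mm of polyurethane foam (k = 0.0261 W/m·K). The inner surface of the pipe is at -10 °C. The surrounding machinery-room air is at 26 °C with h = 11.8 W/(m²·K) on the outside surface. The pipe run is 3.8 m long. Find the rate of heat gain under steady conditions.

Q ≈ 24.7 W

For a radial system each layer contributes R = ln(r_out/r_in)/(2πkL); films add R = 1/(hA).
R_cast iron pipe wall = ln(32/23)/(2π×54.7×3.8) = 2.529×10^-4 K/W
R_polyurethane foam = ln(77/32)/(2π×0.0261×3.8) = 1.409 K/W
R_outer film = 1/(h_o·2πr_oL) = 1/(11.8×2π×0.077×3.8) = 0.0461 K/W
R_total = 1.455 K/W
Q = ΔT/R_total = 36/1.455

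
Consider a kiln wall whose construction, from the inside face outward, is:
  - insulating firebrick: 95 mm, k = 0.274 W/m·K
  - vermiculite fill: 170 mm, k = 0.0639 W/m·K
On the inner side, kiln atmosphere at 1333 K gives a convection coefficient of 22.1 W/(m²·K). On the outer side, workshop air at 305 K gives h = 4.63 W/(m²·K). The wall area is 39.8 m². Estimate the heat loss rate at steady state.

Model the wall as resistances in series:
R_inner film = 1/(h_i·A) = 1/(22.1×39.8) = 0.001137 K/W
R_insulating firebrick = L/(kA) = 0.095/(0.274×39.8) = 0.008711 K/W
R_vermiculite fill = L/(kA) = 0.17/(0.0639×39.8) = 0.06684 K/W
R_outer film = 1/(h_o·A) = 1/(4.63×39.8) = 0.005427 K/W
R_total = 0.08212 K/W
Q = ΔT / R_total = 1028 / 0.08212

Q ≈ 12500 W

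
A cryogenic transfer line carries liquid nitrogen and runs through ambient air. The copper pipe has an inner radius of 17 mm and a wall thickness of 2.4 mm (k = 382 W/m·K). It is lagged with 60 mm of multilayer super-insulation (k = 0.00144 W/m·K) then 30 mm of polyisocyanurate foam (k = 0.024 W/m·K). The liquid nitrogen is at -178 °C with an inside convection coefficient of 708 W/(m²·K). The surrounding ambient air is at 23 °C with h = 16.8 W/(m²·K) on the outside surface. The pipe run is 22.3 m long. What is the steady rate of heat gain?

Treating each annulus and film as a series resistance:
R_inner film = 1/(h_i·2πr₁L) = 1/(708×2π×0.017×22.3) = 5.93×10^-4 K/W
R_copper pipe wall = ln(19.4/17)/(2π×382×22.3) = 2.467×10^-6 K/W
R_multilayer super-insulation = ln(79.4/19.4)/(2π×0.00144×22.3) = 6.984 K/W
R_polyisocyanurate foam = ln(109.4/79.4)/(2π×0.024×22.3) = 0.09531 K/W
R_outer film = 1/(h_o·2πr_oL) = 1/(16.8×2π×0.1094×22.3) = 0.003883 K/W
R_total = 7.084 K/W
Q = ΔT/R_total = 201/7.084

Q ≈ 28.4 W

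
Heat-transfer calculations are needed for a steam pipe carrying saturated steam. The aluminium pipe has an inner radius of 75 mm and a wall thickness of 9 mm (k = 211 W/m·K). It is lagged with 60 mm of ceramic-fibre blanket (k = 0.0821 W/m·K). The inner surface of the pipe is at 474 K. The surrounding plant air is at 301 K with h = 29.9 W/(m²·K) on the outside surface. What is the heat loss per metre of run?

Cylindrical conduction, so R = ln(r₂/r₁)/(2πkL) per layer, in series:
R_aluminium pipe wall = ln(84/75)/(2π×211×1) = 8.548×10^-5 K/W
R_ceramic-fibre blanket = ln(144/84)/(2π×0.0821×1) = 1.045 K/W
R_outer film = 1/(h_o·2πr_oL) = 1/(29.9×2π×0.144×1) = 0.03696 K/W
R_total = 1.082 K/W
Q = ΔT/R_total = 173/1.082

q′ ≈ 160 W/m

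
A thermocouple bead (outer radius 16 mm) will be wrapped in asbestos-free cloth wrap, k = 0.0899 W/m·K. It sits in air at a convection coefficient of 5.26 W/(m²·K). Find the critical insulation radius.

For a sphere r_cr = 2k/h = 2×0.0899/5.26
r_cr = 34.2 mm; since the bare radius (16 mm) is below r_cr, adding a thin layer of insulation will *increase* heat loss.

r_cr ≈ 34.2 mm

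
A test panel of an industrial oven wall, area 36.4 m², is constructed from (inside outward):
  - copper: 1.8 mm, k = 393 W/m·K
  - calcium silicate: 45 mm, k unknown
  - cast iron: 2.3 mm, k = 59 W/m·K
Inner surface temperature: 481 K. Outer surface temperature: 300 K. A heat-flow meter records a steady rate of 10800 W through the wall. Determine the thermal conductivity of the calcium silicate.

Thermal resistances in series:
R_copper = L/(kA) = 0.0018/(393×36.4) = 1.258×10^-7 K/W
R_cast iron = L/(kA) = 0.0023/(59×36.4) = 1.071×10^-6 K/W
Sum of known resistances R_other = 1.197×10^-6 K/W
Total R = ΔT/Q = 181/10800 = 0.01676 K/W
R_calcium silicate = R_total − R_other = 0.01676 K/W
k = L/(R·A) = 0.045/(0.01676×36.4)

k ≈ 0.0738 W/(m·K)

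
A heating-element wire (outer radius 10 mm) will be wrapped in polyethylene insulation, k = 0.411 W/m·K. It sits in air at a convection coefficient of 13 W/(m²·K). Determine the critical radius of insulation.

For a cylinder r_cr = k/h = 0.411/13
r_cr = 31.6 mm; since the bare radius (10 mm) is below r_cr, adding a thin layer of insulation will *increase* heat loss.

r_cr ≈ 31.6 mm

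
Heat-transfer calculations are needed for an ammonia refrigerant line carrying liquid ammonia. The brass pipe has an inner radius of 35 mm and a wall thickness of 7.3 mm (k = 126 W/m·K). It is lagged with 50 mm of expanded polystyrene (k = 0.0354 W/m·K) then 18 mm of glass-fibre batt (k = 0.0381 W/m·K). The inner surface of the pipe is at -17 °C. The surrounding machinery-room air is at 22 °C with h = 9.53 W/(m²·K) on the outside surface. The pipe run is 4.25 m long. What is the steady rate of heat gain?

Cylindrical conduction, so R = ln(r₂/r₁)/(2πkL) per layer, in series:
R_brass pipe wall = ln(42.3/35)/(2π×126×4.25) = 5.63×10^-5 K/W
R_expanded polystyrene = ln(92.3/42.3)/(2π×0.0354×4.25) = 0.8254 K/W
R_glass-fibre batt = ln(110.3/92.3)/(2π×0.0381×4.25) = 0.1751 K/W
R_outer film = 1/(h_o·2πr_oL) = 1/(9.53×2π×0.1103×4.25) = 0.03563 K/W
R_total = 1.036 K/W
Q = ΔT/R_total = 39/1.036

Q ≈ 37.6 W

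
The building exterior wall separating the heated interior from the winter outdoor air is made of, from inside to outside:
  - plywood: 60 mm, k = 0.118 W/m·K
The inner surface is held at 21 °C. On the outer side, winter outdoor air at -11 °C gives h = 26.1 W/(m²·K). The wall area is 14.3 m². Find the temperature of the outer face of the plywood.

T ≈ -8.76 °C

Series thermal resistances:
R_plywood = L/(kA) = 0.06/(0.118×14.3) = 0.03556 K/W
R_outer film = 1/(h_o·A) = 1/(26.1×14.3) = 0.002679 K/W
R_total = 0.03824 K/W;  Q = ΔT/R_total = 32/0.03824 = 836.9 W
T_interface = T_inner − Q·ΣR(inner→interface) = 21 − 837×0.03556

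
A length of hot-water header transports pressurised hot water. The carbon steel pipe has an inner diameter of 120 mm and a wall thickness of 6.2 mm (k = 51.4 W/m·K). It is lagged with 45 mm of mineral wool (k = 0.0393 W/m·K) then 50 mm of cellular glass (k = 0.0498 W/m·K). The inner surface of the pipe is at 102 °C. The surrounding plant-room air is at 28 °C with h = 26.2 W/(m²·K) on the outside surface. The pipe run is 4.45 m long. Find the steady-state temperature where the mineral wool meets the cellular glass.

Per-layer cylindrical resistances, series-summed:
R_carbon steel pipe wall = ln(66.2/60)/(2π×51.4×4.45) = 6.842×10^-5 K/W
R_mineral wool = ln(111.2/66.2)/(2π×0.0393×4.45) = 0.472 K/W
R_cellular glass = ln(161.2/111.2)/(2π×0.0498×4.45) = 0.2667 K/W
R_outer film = 1/(h_o·2πr_oL) = 1/(26.2×2π×0.1612×4.45) = 0.008468 K/W
R_total = 0.7472 K/W
Q = ΔT/R_total = 74/0.7472
Q = 99 W
T_interface = T_inner − Q·ΣR(inner→interface) = 102 − 99×0.4721

T ≈ 55.2 °C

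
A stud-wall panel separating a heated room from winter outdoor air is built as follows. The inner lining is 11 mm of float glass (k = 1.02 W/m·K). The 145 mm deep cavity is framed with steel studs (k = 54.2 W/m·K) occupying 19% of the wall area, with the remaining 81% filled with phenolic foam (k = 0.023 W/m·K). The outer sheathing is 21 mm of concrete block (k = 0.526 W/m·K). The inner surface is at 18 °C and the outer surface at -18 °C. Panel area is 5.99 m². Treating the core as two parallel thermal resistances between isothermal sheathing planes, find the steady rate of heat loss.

Q ≈ 3330 W

Sheathing layers in series; stud and cavity paths in parallel between them.
R_inner = 0.011/(1.02×5.99) = 0.0018 K/W
R_stud  = 0.145/(54.2×0.19×5.99) = 0.002351 K/W
R_cav   = 0.145/(0.023×0.81×5.99) = 1.299 K/W
1/R_core = 1/R_stud + 1/R_cav → R_core = 0.002346 K/W
R_outer = 0.021/(0.526×5.99) = 0.006665 K/W
R_total = 0.01081 K/W
Q = ΔT/R_total = 36/0.01081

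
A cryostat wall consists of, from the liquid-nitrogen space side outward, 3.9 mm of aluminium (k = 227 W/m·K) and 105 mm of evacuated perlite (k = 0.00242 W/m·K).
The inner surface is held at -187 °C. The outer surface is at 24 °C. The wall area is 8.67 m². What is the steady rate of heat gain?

Q ≈ 42.2 W

Thermal resistances in series:
R_aluminium = L/(kA) = 0.0039/(227×8.67) = 1.982×10^-6 K/W
R_evacuated perlite = L/(kA) = 0.105/(0.00242×8.67) = 5.004 K/W
R_total = 5.004 K/W
Q = ΔT / R_total = 211 / 5.004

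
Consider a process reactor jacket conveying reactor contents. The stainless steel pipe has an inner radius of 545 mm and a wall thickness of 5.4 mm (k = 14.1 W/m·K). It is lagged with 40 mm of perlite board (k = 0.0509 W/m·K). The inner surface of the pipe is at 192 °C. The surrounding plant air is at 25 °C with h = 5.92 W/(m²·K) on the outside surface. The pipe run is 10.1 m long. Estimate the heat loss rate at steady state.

Radial resistances (cylindrical: R_cond = ln(r_o/r_i)/(2πkL), R_conv = 1/(h·2πrL)):
R_stainless steel pipe wall = ln(550.4/545)/(2π×14.1×10.1) = 1.102×10^-5 K/W
R_perlite board = ln(590.4/550.4)/(2π×0.0509×10.1) = 0.02172 K/W
R_outer film = 1/(h_o·2πr_oL) = 1/(5.92×2π×0.5904×10.1) = 0.004508 K/W
R_total = 0.02624 K/W
Q = ΔT/R_total = 167/0.02624

Q ≈ 6360 W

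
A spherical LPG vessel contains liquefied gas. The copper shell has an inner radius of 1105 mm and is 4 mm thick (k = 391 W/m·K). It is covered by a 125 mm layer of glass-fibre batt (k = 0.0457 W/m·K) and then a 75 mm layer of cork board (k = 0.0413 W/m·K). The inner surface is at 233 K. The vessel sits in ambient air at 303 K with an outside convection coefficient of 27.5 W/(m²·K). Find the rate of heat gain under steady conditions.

Spherical conduction: R = (1/r_in − 1/r_out)/(4πk) per layer; series-sum.
R_copper shell = (1/1.105 − 1/1.109)/(4π×391) = 6.643×10^-7 K/W
R_glass-fibre batt = (1/1.109 − 1/1.234)/(4π×0.0457) = 0.1591 K/W
R_cork board = (1/1.234 − 1/1.309)/(4π×0.0413) = 0.08946 K/W
R_outer film = 1/(h·4πr_o²) = 1/(27.5×4π×1.309²) = 0.001689 K/W
R_total = 0.2502 K/W
Q = ΔT/R_total = 70/0.2502

Q ≈ 280 W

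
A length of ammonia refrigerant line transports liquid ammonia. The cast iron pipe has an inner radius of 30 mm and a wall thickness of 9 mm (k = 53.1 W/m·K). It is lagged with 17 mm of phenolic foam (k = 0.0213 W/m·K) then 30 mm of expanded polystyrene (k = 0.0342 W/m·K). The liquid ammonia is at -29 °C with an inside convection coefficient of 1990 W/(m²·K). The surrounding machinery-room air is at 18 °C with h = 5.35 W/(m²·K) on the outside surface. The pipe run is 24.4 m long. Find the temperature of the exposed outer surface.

T ≈ 14.8 °C

Per-layer cylindrical resistances, series-summed:
R_inner film = 1/(h_i·2πr₁L) = 1/(1990×2π×0.03×24.4) = 1.093×10^-4 K/W
R_cast iron pipe wall = ln(39/30)/(2π×53.1×24.4) = 3.223×10^-5 K/W
R_phenolic foam = ln(56/39)/(2π×0.0213×24.4) = 0.1108 K/W
R_expanded polystyrene = ln(86/56)/(2π×0.0342×24.4) = 0.08182 K/W
R_outer film = 1/(h_o·2πr_oL) = 1/(5.35×2π×0.086×24.4) = 0.01418 K/W
R_total = 0.2069 K/W
Q = ΔT/R_total = 47/0.2069
Q = 227 W
T_interface = T_inner + Q·ΣR(inner→interface) = -29 + 227×0.1928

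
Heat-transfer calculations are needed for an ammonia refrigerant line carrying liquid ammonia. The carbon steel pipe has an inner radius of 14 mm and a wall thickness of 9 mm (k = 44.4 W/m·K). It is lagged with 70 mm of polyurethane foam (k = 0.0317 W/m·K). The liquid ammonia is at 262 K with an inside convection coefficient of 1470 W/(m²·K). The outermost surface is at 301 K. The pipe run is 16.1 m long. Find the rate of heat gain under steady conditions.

Per-layer cylindrical resistances, series-summed:
R_inner film = 1/(h_i·2πr₁L) = 1/(1470×2π×0.014×16.1) = 4.803×10^-4 K/W
R_carbon steel pipe wall = ln(23/14)/(2π×44.4×16.1) = 1.105×10^-4 K/W
R_polyurethane foam = ln(93/23)/(2π×0.0317×16.1) = 0.4357 K/W
R_total = 0.4363 K/W
Q = ΔT/R_total = 39/0.4363

Q ≈ 89.4 W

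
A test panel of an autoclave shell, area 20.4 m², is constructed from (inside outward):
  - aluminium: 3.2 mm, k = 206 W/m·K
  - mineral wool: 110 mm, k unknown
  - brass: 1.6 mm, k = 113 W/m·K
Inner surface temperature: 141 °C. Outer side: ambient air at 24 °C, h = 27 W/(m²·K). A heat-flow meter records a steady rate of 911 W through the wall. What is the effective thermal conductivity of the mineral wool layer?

Treating each layer as a thermal resistance in series:
R_aluminium = L/(kA) = 0.0032/(206×20.4) = 7.615×10^-7 K/W
R_brass = L/(kA) = 0.0016/(113×20.4) = 6.941×10^-7 K/W
R_outer film = 1/(h_o·A) = 1/(27×20.4) = 0.001816 K/W
Sum of known resistances R_other = 0.001817 K/W
Total R = ΔT/Q = 117/911 = 0.1284 K/W
R_mineral wool = R_total − R_other = 0.1266 K/W
k = L/(R·A) = 0.11/(0.1266×20.4)

k ≈ 0.0426 W/(m·K)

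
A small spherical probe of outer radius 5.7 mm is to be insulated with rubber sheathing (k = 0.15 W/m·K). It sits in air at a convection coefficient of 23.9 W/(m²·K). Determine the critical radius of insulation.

r_cr ≈ 12.6 mm

For a sphere r_cr = 2k/h = 2×0.15/23.9
r_cr = 12.6 mm; since the bare radius (5.7 mm) is below r_cr, adding a thin layer of insulation will *increase* heat loss.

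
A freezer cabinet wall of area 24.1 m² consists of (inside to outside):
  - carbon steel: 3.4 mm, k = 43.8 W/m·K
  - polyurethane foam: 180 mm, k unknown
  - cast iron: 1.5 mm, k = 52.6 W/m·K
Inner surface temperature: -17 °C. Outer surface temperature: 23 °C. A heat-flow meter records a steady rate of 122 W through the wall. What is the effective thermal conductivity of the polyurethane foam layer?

Treating each layer as a thermal resistance in series:
R_carbon steel = L/(kA) = 0.0034/(43.8×24.1) = 3.221×10^-6 K/W
R_cast iron = L/(kA) = 0.0015/(52.6×24.1) = 1.183×10^-6 K/W
Sum of known resistances R_other = 4.404×10^-6 K/W
Total R = ΔT/Q = 40/122 = 0.3279 K/W
R_polyurethane foam = R_total − R_other = 0.3279 K/W
k = L/(R·A) = 0.18/(0.3279×24.1)

k ≈ 0.0228 W/(m·K)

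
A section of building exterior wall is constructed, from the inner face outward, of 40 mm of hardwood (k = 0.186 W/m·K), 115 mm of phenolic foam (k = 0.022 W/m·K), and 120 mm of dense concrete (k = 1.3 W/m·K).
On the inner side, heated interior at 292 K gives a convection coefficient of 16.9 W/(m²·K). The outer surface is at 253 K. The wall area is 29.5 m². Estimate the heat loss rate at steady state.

Series thermal resistances:
R_inner film = 1/(h_i·A) = 1/(16.9×29.5) = 0.002006 K/W
R_hardwood = L/(kA) = 0.04/(0.186×29.5) = 0.00729 K/W
R_phenolic foam = L/(kA) = 0.115/(0.022×29.5) = 0.1772 K/W
R_dense concrete = L/(kA) = 0.12/(1.3×29.5) = 0.003129 K/W
R_total = 0.1896 K/W
Q = ΔT / R_total = 39 / 0.1896

Q ≈ 206 W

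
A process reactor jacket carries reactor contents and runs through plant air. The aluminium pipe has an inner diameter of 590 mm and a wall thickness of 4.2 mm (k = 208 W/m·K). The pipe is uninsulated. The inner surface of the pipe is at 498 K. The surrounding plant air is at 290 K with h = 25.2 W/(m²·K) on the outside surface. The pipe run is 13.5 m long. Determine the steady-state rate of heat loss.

Treating each annulus and film as a series resistance:
R_aluminium pipe wall = ln(299.2/295)/(2π×208×13.5) = 8.013×10^-7 K/W
R_outer film = 1/(h_o·2πr_oL) = 1/(25.2×2π×0.2992×13.5) = 0.001564 K/W
R_total = 0.001564 K/W
Q = ΔT/R_total = 208/0.001564

Q ≈ 133000 W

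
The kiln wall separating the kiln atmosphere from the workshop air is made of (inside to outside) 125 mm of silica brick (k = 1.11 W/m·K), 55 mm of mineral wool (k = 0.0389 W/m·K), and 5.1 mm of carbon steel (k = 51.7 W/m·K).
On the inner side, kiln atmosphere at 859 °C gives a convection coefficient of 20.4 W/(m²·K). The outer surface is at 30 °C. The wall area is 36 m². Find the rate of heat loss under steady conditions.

Q ≈ 18900 W

Series thermal resistances:
R_inner film = 1/(h_i·A) = 1/(20.4×36) = 0.001362 K/W
R_silica brick = L/(kA) = 0.125/(1.11×36) = 0.003128 K/W
R_mineral wool = L/(kA) = 0.055/(0.0389×36) = 0.03927 K/W
R_carbon steel = L/(kA) = 0.0051/(51.7×36) = 2.74×10^-6 K/W
R_total = 0.04377 K/W
Q = ΔT / R_total = 829 / 0.04377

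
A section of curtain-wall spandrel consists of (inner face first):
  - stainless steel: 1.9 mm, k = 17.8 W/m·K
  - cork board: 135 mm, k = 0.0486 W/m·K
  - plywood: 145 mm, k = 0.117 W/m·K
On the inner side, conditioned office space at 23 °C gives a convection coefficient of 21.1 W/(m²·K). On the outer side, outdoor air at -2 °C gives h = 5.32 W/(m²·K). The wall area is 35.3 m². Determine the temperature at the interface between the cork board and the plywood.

Series thermal resistances:
R_inner film = 1/(h_i·A) = 1/(21.1×35.3) = 0.001343 K/W
R_stainless steel = L/(kA) = 0.0019/(17.8×35.3) = 3.024×10^-6 K/W
R_cork board = L/(kA) = 0.135/(0.0486×35.3) = 0.07869 K/W
R_plywood = L/(kA) = 0.145/(0.117×35.3) = 0.03511 K/W
R_outer film = 1/(h_o·A) = 1/(5.32×35.3) = 0.005325 K/W
R_total = 0.1205 K/W;  Q = ΔT/R_total = 25/0.1205 = 207.5 W
T_interface = T_inner − Q·ΣR(inner→interface) = 23 − 208×0.08004

T ≈ 6.39 °C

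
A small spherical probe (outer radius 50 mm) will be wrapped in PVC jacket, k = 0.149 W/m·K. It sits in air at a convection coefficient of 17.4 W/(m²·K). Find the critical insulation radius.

For a sphere r_cr = 2k/h = 2×0.149/17.4
r_cr = 17.1 mm; since the bare radius (50 mm) is above r_cr, any added insulation will reduce heat loss.

r_cr ≈ 17.1 mm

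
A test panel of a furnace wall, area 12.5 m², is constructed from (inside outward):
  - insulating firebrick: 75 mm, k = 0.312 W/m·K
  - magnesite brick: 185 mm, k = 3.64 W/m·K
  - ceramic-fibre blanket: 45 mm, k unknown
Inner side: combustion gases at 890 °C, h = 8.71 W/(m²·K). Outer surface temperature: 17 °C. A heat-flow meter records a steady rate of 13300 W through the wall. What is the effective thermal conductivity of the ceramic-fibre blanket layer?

Using the resistance-network approach (series):
R_inner film = 1/(h_i·A) = 1/(8.71×12.5) = 0.009185 K/W
R_insulating firebrick = L/(kA) = 0.075/(0.312×12.5) = 0.01923 K/W
R_magnesite brick = L/(kA) = 0.185/(3.64×12.5) = 0.004066 K/W
Sum of known resistances R_other = 0.03248 K/W
Total R = ΔT/Q = 873/13300 = 0.06564 K/W
R_ceramic-fibre blanket = R_total − R_other = 0.03316 K/W
k = L/(R·A) = 0.045/(0.03316×12.5)

k ≈ 0.109 W/(m·K)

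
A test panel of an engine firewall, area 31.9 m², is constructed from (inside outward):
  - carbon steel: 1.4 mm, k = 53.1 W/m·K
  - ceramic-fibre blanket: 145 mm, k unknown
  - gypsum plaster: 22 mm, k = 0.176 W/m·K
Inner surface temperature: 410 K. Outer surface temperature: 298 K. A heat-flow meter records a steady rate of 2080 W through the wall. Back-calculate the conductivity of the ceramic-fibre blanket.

Series thermal resistances:
R_carbon steel = L/(kA) = 0.0014/(53.1×31.9) = 8.265×10^-7 K/W
R_gypsum plaster = L/(kA) = 0.022/(0.176×31.9) = 0.003918 K/W
Sum of known resistances R_other = 0.003919 K/W
Total R = ΔT/Q = 112/2080 = 0.05385 K/W
R_ceramic-fibre blanket = R_total − R_other = 0.04993 K/W
k = L/(R·A) = 0.145/(0.04993×31.9)

k ≈ 0.091 W/(m·K)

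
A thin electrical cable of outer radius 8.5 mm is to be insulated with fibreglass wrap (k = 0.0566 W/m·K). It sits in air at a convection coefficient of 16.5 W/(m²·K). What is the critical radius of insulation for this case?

r_cr ≈ 3.43 mm

For a cylinder r_cr = k/h = 0.0566/16.5
r_cr = 3.43 mm; since the bare radius (8.5 mm) is above r_cr, any added insulation will reduce heat loss.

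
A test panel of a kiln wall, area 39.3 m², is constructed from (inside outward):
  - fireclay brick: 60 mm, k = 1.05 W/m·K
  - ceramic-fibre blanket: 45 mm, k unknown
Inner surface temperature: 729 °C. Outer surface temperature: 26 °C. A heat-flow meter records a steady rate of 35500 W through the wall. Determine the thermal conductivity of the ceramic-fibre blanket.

k ≈ 0.0624 W/(m·K)

Treating each layer as a thermal resistance in series:
R_fireclay brick = L/(kA) = 0.06/(1.05×39.3) = 0.001454 K/W
Sum of known resistances R_other = 0.001454 K/W
Total R = ΔT/Q = 703/35500 = 0.0198 K/W
R_ceramic-fibre blanket = R_total − R_other = 0.01835 K/W
k = L/(R·A) = 0.045/(0.01835×39.3)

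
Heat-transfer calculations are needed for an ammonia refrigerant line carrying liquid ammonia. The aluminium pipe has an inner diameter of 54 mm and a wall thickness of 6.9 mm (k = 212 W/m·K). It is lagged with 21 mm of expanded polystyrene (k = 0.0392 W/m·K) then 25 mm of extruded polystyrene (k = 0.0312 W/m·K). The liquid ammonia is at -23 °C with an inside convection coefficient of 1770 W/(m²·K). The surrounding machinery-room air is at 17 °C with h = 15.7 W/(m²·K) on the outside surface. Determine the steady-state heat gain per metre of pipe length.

q′ ≈ 10 W/m

Cylindrical conduction, so R = ln(r₂/r₁)/(2πkL) per layer, in series:
R_inner film = 1/(h_i·2πr₁L) = 1/(1770×2π×0.027×1) = 0.00333 K/W
R_aluminium pipe wall = ln(33.9/27)/(2π×212×1) = 1.708×10^-4 K/W
R_expanded polystyrene = ln(54.9/33.9)/(2π×0.0392×1) = 1.957 K/W
R_extruded polystyrene = ln(79.9/54.9)/(2π×0.0312×1) = 1.914 K/W
R_outer film = 1/(h_o·2πr_oL) = 1/(15.7×2π×0.0799×1) = 0.1269 K/W
R_total = 4.002 K/W
Q = ΔT/R_total = 40/4.002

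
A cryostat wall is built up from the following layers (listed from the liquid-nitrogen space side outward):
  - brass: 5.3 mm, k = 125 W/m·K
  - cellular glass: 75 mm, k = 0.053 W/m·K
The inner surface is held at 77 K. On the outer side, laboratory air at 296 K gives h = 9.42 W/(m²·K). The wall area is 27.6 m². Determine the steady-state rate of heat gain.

Thermal resistances in series:
R_brass = L/(kA) = 0.0053/(125×27.6) = 1.536×10^-6 K/W
R_cellular glass = L/(kA) = 0.075/(0.053×27.6) = 0.05127 K/W
R_outer film = 1/(h_o·A) = 1/(9.42×27.6) = 0.003846 K/W
R_total = 0.05512 K/W
Q = ΔT / R_total = 219 / 0.05512

Q ≈ 3970 W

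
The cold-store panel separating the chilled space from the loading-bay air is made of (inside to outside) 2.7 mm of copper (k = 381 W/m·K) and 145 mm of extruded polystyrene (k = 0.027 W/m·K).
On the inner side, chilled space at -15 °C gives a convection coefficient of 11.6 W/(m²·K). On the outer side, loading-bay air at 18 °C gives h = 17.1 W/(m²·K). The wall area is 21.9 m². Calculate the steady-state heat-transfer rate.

Q ≈ 131 W

Treating each layer as a thermal resistance in series:
R_inner film = 1/(h_i·A) = 1/(11.6×21.9) = 0.003936 K/W
R_copper = L/(kA) = 0.0027/(381×21.9) = 3.236×10^-7 K/W
R_extruded polystyrene = L/(kA) = 0.145/(0.027×21.9) = 0.2452 K/W
R_outer film = 1/(h_o·A) = 1/(17.1×21.9) = 0.00267 K/W
R_total = 0.2518 K/W
Q = ΔT / R_total = 33 / 0.2518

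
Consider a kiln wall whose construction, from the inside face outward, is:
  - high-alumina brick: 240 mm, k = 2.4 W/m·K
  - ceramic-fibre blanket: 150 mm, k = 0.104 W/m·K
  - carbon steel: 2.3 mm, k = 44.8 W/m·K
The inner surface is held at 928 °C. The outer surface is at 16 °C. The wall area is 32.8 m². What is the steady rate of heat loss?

Q ≈ 19400 W

Thermal resistances in series:
R_high-alumina brick = L/(kA) = 0.24/(2.4×32.8) = 0.003049 K/W
R_ceramic-fibre blanket = L/(kA) = 0.15/(0.104×32.8) = 0.04397 K/W
R_carbon steel = L/(kA) = 0.0023/(44.8×32.8) = 1.565×10^-6 K/W
R_total = 0.04702 K/W
Q = ΔT / R_total = 912 / 0.04702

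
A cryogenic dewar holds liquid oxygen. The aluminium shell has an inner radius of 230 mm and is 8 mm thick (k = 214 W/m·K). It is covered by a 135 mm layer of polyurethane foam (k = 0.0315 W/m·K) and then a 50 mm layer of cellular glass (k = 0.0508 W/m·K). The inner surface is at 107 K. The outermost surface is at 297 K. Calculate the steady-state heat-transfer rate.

Q ≈ 43.8 W

For a spherical shell R = (1/r₁ − 1/r₂)/(4πk); film R = 1/(h·4πr²). In series:
R_aluminium shell = (1/0.23 − 1/0.238)/(4π×214) = 5.435×10^-5 K/W
R_polyurethane foam = (1/0.238 − 1/0.373)/(4π×0.0315) = 3.842 K/W
R_cellular glass = (1/0.373 − 1/0.423)/(4π×0.0508) = 0.4964 K/W
R_total = 4.338 K/W
Q = ΔT/R_total = 190/4.338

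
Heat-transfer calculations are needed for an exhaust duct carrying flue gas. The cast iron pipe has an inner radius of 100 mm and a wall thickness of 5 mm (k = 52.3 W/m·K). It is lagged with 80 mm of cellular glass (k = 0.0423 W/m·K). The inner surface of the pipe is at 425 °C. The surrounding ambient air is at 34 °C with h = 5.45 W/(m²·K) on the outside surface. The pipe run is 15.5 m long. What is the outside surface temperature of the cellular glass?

Per-layer cylindrical resistances, series-summed:
R_cast iron pipe wall = ln(105/100)/(2π×52.3×15.5) = 9.579×10^-6 K/W
R_cellular glass = ln(185/105)/(2π×0.0423×15.5) = 0.1375 K/W
R_outer film = 1/(h_o·2πr_oL) = 1/(5.45×2π×0.185×15.5) = 0.01018 K/W
R_total = 0.1477 K/W
Q = ΔT/R_total = 391/0.1477
Q = 2650 W
T_interface = T_inner − Q·ΣR(inner→interface) = 425 − 2650×0.1375

T ≈ 61 °C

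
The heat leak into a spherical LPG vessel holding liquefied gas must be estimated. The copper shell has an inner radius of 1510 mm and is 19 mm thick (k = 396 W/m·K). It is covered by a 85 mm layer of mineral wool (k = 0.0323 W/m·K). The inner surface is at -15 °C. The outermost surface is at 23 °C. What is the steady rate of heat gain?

Q ≈ 448 W

Spherical conduction: R = (1/r_in − 1/r_out)/(4πk) per layer; series-sum.
R_copper shell = (1/1.51 − 1/1.529)/(4π×396) = 1.654×10^-6 K/W
R_mineral wool = (1/1.529 − 1/1.614)/(4π×0.0323) = 0.08486 K/W
R_total = 0.08486 K/W
Q = ΔT/R_total = 38/0.08486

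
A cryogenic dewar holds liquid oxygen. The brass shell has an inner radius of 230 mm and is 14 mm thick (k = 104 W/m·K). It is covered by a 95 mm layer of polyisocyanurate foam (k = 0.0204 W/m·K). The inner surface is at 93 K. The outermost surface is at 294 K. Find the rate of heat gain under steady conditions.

Q ≈ 44.9 W

For a spherical shell R = (1/r₁ − 1/r₂)/(4πk); film R = 1/(h·4πr²). In series:
R_brass shell = (1/0.23 − 1/0.244)/(4π×104) = 1.909×10^-4 K/W
R_polyisocyanurate foam = (1/0.244 − 1/0.339)/(4π×0.0204) = 4.48 K/W
R_total = 4.48 K/W
Q = ΔT/R_total = 201/4.48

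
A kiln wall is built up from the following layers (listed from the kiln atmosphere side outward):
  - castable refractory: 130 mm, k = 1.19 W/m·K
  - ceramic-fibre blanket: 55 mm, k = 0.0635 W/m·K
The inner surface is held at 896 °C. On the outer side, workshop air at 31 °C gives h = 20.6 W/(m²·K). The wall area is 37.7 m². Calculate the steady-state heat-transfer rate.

Q ≈ 31800 W

Model the wall as resistances in series:
R_castable refractory = L/(kA) = 0.13/(1.19×37.7) = 0.002898 K/W
R_ceramic-fibre blanket = L/(kA) = 0.055/(0.0635×37.7) = 0.02297 K/W
R_outer film = 1/(h_o·A) = 1/(20.6×37.7) = 0.001288 K/W
R_total = 0.02716 K/W
Q = ΔT / R_total = 865 / 0.02716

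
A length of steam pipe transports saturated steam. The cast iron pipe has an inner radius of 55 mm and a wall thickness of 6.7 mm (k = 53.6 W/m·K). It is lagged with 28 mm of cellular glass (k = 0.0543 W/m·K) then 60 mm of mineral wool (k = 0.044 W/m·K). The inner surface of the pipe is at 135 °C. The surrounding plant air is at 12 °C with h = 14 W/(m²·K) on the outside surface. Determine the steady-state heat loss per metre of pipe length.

q′ ≈ 40.7 W/m

For a radial system each layer contributes R = ln(r_out/r_in)/(2πkL); films add R = 1/(hA).
R_cast iron pipe wall = ln(61.7/55)/(2π×53.6×1) = 3.413×10^-4 K/W
R_cellular glass = ln(89.7/61.7)/(2π×0.0543×1) = 1.097 K/W
R_mineral wool = ln(149.7/89.7)/(2π×0.044×1) = 1.853 K/W
R_outer film = 1/(h_o·2πr_oL) = 1/(14×2π×0.1497×1) = 0.07594 K/W
R_total = 3.026 K/W
Q = ΔT/R_total = 123/3.026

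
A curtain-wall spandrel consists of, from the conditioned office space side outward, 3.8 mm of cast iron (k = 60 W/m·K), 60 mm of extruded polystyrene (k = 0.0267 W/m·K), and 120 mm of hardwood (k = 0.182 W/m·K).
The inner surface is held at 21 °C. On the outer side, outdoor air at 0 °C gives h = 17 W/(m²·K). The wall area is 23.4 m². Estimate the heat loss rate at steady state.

Model the wall as resistances in series:
R_cast iron = L/(kA) = 0.0038/(60×23.4) = 2.707×10^-6 K/W
R_extruded polystyrene = L/(kA) = 0.06/(0.0267×23.4) = 0.09603 K/W
R_hardwood = L/(kA) = 0.12/(0.182×23.4) = 0.02818 K/W
R_outer film = 1/(h_o·A) = 1/(17×23.4) = 0.002514 K/W
R_total = 0.1267 K/W
Q = ΔT / R_total = 21 / 0.1267

Q ≈ 166 W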